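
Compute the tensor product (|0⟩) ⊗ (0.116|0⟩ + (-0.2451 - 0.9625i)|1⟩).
0.116|00⟩ + (-0.2451 - 0.9625i)|01⟩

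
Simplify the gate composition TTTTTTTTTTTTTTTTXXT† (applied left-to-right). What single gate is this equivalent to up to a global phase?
T†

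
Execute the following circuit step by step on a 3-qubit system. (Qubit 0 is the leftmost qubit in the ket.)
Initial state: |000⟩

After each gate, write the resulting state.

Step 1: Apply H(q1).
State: 1/√2|000⟩ + 1/√2|010⟩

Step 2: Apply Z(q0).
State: 1/√2|000⟩ + 1/√2|010⟩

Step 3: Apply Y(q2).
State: (1/√2)i|001⟩ + (1/√2)i|011⟩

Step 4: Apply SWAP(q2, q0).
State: (1/√2)i|100⟩ + (1/√2)i|110⟩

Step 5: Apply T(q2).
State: (1/√2)i|100⟩ + (1/√2)i|110⟩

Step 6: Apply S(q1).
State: (1/√2)i|100⟩ - 1/√2|110⟩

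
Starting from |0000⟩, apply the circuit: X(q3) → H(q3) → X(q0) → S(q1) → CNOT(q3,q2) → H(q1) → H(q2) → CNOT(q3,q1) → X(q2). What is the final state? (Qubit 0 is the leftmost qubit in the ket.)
1/√8|1000⟩ + 1/√8|1001⟩ + 1/√8|1010⟩ - 1/√8|1011⟩ + 1/√8|1100⟩ + 1/√8|1101⟩ + 1/√8|1110⟩ - 1/√8|1111⟩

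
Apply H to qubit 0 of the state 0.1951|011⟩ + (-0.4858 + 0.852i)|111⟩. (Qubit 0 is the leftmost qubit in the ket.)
(-0.2056 + 0.6025i)|011⟩ + (0.4815 - 0.6025i)|111⟩

H on qubit 0 mixes each pair of kets that differ only in qubit 0: amplitudes (a, b) of (|…0…⟩, |…1…⟩) become ((a + b)/√2, (a − b)/√2). Kets absent from the input have amplitude 0.
(|011⟩, |111⟩): (a, b) = (0.1951, (-0.4858 + 0.852i)) → ((-0.2056 + 0.6025i), (0.4815 - 0.6025i))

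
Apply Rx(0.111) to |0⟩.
0.9985|0⟩ - 0.05547i|1⟩

Rx(0.111) = [[cos(θ/2), −i·sin(θ/2)], [−i·sin(θ/2), cos(θ/2)]]; θ = 0.111, cos(θ/2) ≈ 0.99846, sin(θ/2) ≈ 0.0554715.
With a = amp(|0⟩) = 1 and b = amp(|1⟩) = 0:
new amp(|0⟩) = (0.99846)·a + (-0.0554715i)·b = 0.9985
new amp(|1⟩) = (-0.0554715i)·a + (0.99846)·b = -0.05547i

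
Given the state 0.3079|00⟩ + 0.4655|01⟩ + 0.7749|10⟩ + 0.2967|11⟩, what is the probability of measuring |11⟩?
0.08803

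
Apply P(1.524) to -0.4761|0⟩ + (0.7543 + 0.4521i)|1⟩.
-0.4761|0⟩ + (-0.4163 + 0.7746i)|1⟩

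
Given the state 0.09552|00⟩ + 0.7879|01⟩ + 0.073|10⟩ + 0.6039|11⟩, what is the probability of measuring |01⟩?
0.6208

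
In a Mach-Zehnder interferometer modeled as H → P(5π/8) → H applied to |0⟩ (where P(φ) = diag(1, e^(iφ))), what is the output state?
(0.3087 + 0.4619i)|0⟩ + (0.6913 - 0.4619i)|1⟩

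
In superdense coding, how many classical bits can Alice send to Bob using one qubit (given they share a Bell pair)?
2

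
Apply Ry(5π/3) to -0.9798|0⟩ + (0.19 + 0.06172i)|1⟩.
(0.7535 - 0.03086i)|0⟩ + (-0.6544 - 0.05345i)|1⟩

Ry(5π/3) = [[cos(θ/2), −sin(θ/2)], [sin(θ/2), cos(θ/2)]]; θ = 5π/3, cos(θ/2) ≈ -0.866025, sin(θ/2) ≈ 0.5.
With a = amp(|0⟩) = -0.9798 and b = amp(|1⟩) = (0.19 + 0.06172i):
new amp(|0⟩) = (-0.866025)·a + (-0.5)·b = (0.7535 - 0.03086i)
new amp(|1⟩) = (0.5)·a + (-0.866025)·b = (-0.6544 - 0.05345i)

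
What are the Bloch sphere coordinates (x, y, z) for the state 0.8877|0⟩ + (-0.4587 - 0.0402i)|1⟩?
(-0.8144, -0.07137, 0.576)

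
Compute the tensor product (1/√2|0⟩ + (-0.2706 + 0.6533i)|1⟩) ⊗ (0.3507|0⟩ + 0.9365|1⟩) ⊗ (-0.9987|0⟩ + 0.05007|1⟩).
-0.2477|000⟩ + 0.01242|001⟩ - 0.6613|010⟩ + 0.03316|011⟩ + (0.09478 - 0.2288i)|100⟩ + (-0.004752 + 0.01147i)|101⟩ + (0.2531 - 0.611i)|110⟩ + (-0.01269 + 0.03063i)|111⟩

amp(|b₁b₂…⟩) = product of the factor amplitudes for bits b₁, b₂, …; only kets whose every factor amplitude is nonzero survive.
|000⟩: (1/√2)(0.3507)(-0.9987) = -0.2477
|001⟩: (1/√2)(0.3507)(0.05007) = 0.01242
|010⟩: (1/√2)(0.9365)(-0.9987) = -0.6613
|011⟩: (1/√2)(0.9365)(0.05007) = 0.03316
|100⟩: (-0.2706 + 0.6533i)(0.3507)(-0.9987) = (0.09478 - 0.2288i)
|101⟩: (-0.2706 + 0.6533i)(0.3507)(0.05007) = (-0.004752 + 0.01147i)
|110⟩: (-0.2706 + 0.6533i)(0.9365)(-0.9987) = (0.2531 - 0.611i)
|111⟩: (-0.2706 + 0.6533i)(0.9365)(0.05007) = (-0.01269 + 0.03063i)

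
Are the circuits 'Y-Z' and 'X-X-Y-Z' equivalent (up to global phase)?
Yes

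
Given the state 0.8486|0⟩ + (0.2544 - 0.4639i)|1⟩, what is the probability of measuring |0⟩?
0.7201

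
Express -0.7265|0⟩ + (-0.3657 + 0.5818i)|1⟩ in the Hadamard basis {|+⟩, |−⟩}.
(-0.7723 + 0.4114i)|+⟩ + (-0.2551 - 0.4114i)|−⟩

With |ψ⟩ = α|0⟩ + β|1⟩, the Hadamard-basis coefficients are ⟨+|ψ⟩ = (α + β)/√2 and ⟨−|ψ⟩ = (α − β)/√2.
Here α = -0.7265, β = (-0.3657 + 0.5818i): (α + β)/√2 = (-0.7723 + 0.4114i), (α − β)/√2 = (-0.2551 - 0.4114i).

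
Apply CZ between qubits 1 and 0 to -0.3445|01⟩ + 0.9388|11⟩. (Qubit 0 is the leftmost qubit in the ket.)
-0.3445|01⟩ - 0.9388|11⟩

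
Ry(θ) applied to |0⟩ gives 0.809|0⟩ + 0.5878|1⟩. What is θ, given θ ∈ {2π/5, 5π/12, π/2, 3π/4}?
2π/5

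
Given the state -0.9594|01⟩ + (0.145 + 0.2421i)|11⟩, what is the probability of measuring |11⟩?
0.07964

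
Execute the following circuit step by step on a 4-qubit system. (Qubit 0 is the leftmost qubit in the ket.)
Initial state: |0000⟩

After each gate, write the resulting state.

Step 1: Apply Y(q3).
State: i|0001⟩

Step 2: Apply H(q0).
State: (1/√2)i|0001⟩ + (1/√2)i|1001⟩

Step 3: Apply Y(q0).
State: 1/√2|0001⟩ - 1/√2|1001⟩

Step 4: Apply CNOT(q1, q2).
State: 1/√2|0001⟩ - 1/√2|1001⟩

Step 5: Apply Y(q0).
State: (1/√2)i|0001⟩ + (1/√2)i|1001⟩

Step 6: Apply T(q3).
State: (-1/2 + (1/2)i)|0001⟩ + (-1/2 + (1/2)i)|1001⟩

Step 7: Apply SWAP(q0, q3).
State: (-1/2 + (1/2)i)|1000⟩ + (-1/2 + (1/2)i)|1001⟩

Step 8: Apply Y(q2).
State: (-1/2 - (1/2)i)|1010⟩ + (-1/2 - (1/2)i)|1011⟩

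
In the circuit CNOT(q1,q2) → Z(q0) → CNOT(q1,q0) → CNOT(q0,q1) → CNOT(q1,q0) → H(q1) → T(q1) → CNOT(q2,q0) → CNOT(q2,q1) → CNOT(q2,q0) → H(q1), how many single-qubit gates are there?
4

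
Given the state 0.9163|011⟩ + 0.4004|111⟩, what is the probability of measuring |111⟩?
0.1603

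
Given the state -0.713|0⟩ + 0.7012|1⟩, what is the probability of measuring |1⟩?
0.4917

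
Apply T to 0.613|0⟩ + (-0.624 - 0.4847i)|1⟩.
0.613|0⟩ + (-0.0985 - 0.784i)|1⟩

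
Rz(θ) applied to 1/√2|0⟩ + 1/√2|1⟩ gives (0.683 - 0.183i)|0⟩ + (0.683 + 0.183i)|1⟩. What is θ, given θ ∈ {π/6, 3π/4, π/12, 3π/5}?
π/6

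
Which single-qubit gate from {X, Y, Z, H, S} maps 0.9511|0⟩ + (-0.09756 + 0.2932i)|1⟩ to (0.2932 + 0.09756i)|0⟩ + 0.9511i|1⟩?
Y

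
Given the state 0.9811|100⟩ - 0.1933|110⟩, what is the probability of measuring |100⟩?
0.9626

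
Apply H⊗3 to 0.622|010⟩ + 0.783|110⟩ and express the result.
0.4967|000⟩ + 0.4967|001⟩ - 0.4967|010⟩ - 0.4967|011⟩ - 0.05692|100⟩ - 0.05692|101⟩ + 0.05692|110⟩ + 0.05692|111⟩

H⊗3 gives amp(|y⟩) = (1/2√2) Σ_x (−1)^(x·y) amp(|x⟩), where x·y is the number of positions in which both x and y have a 1.
|000⟩: (0.622 + 0.783)/(2√2) = 0.4967
|001⟩: (0.622 + 0.783)/(2√2) = 0.4967
|010⟩: (-0.622 - 0.783)/(2√2) = -0.4967
|011⟩: (-0.622 - 0.783)/(2√2) = -0.4967
|100⟩: (0.622 - 0.783)/(2√2) = -0.05692
|101⟩: (0.622 - 0.783)/(2√2) = -0.05692
|110⟩: (-0.622 + 0.783)/(2√2) = 0.05692
|111⟩: (-0.622 + 0.783)/(2√2) = 0.05692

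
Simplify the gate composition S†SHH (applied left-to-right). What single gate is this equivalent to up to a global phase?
I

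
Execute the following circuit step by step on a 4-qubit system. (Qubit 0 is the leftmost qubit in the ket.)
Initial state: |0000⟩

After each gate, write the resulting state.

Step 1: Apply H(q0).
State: 1/√2|0000⟩ + 1/√2|1000⟩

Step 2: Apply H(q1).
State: 1/2|0000⟩ + 1/2|0100⟩ + 1/2|1000⟩ + 1/2|1100⟩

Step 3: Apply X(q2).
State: 1/2|0010⟩ + 1/2|0110⟩ + 1/2|1010⟩ + 1/2|1110⟩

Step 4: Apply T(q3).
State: 1/2|0010⟩ + 1/2|0110⟩ + 1/2|1010⟩ + 1/2|1110⟩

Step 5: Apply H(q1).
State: 1/√2|0010⟩ + 1/√2|1010⟩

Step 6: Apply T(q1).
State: 1/√2|0010⟩ + 1/√2|1010⟩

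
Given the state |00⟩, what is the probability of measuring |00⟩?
1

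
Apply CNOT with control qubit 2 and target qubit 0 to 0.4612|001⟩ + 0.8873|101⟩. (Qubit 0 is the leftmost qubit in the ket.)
0.8873|001⟩ + 0.4612|101⟩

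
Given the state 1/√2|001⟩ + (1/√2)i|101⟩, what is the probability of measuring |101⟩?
1/2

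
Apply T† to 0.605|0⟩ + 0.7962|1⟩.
0.605|0⟩ + (0.563 - 0.563i)|1⟩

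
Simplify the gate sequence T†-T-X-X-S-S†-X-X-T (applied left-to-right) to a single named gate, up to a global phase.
T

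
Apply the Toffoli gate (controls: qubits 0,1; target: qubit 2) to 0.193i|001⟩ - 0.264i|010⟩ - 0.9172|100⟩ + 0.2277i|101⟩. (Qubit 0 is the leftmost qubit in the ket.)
0.193i|001⟩ - 0.264i|010⟩ - 0.9172|100⟩ + 0.2277i|101⟩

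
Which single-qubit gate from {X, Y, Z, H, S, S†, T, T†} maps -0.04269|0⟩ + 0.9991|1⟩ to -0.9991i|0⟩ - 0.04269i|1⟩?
Y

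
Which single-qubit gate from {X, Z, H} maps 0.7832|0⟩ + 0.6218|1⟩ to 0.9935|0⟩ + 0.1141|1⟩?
H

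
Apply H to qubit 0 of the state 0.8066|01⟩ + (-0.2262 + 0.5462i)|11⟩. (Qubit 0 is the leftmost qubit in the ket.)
(0.4104 + 0.3862i)|01⟩ + (0.7303 - 0.3862i)|11⟩

H on qubit 0 mixes each pair of kets that differ only in qubit 0: amplitudes (a, b) of (|…0…⟩, |…1…⟩) become ((a + b)/√2, (a − b)/√2). Kets absent from the input have amplitude 0.
(|01⟩, |11⟩): (a, b) = (0.8066, (-0.2262 + 0.5462i)) → ((0.4104 + 0.3862i), (0.7303 - 0.3862i))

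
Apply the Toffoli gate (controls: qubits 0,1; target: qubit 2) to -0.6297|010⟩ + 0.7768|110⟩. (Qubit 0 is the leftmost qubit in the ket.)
-0.6297|010⟩ + 0.7768|111⟩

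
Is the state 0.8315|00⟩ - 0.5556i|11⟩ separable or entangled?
Entangled

Writing the state as a|00⟩ + b|01⟩ + c|10⟩ + d|11⟩, it is a product state iff ad − bc = 0.
Here (a, b, c, d) = (0.8315, 0, 0, -0.5556i): ad − bc = (0.8315)(-0.5556i) − (0)(0) = -0.462i ≠ 0, so the state is entangled.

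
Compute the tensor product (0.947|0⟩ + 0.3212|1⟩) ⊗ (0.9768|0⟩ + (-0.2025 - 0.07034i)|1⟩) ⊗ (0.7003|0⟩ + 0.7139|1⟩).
0.6478|000⟩ + 0.6604|001⟩ + (-0.1343 - 0.04665i)|010⟩ + (-0.1369 - 0.04755i)|011⟩ + 0.2197|100⟩ + 0.224|101⟩ + (-0.04555 - 0.01582i)|110⟩ + (-0.04643 - 0.01613i)|111⟩

amp(|b₁b₂…⟩) = product of the factor amplitudes for bits b₁, b₂, …; only kets whose every factor amplitude is nonzero survive.
|000⟩: (0.947)(0.9768)(0.7003) = 0.6478
|001⟩: (0.947)(0.9768)(0.7139) = 0.6604
|010⟩: (0.947)(-0.2025 - 0.07034i)(0.7003) = (-0.1343 - 0.04665i)
|011⟩: (0.947)(-0.2025 - 0.07034i)(0.7139) = (-0.1369 - 0.04755i)
|100⟩: (0.3212)(0.9768)(0.7003) = 0.2197
|101⟩: (0.3212)(0.9768)(0.7139) = 0.224
|110⟩: (0.3212)(-0.2025 - 0.07034i)(0.7003) = (-0.04555 - 0.01582i)
|111⟩: (0.3212)(-0.2025 - 0.07034i)(0.7139) = (-0.04643 - 0.01613i)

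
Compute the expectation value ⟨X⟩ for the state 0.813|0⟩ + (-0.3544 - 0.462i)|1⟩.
-0.5763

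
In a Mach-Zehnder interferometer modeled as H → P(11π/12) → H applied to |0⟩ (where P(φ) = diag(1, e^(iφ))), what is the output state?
(0.01704 + 0.1294i)|0⟩ + (0.983 - 0.1294i)|1⟩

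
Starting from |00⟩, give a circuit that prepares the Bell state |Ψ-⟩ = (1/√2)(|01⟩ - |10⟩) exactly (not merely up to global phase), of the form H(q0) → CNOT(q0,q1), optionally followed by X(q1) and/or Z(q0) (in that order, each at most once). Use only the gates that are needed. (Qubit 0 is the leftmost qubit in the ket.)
H(q0) → CNOT(q0,q1) → X(q1) → Z(q0)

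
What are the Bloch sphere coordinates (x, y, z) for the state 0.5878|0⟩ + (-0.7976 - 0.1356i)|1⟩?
(-0.9377, -0.1594, -0.309)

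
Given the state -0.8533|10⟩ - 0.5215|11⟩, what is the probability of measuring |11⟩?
0.272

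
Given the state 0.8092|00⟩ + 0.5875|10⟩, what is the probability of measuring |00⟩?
0.6548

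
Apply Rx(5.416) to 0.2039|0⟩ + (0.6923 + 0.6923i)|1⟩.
(0.1058 - 0.2909i)|0⟩ + (-0.6282 - 0.7139i)|1⟩

Rx(5.416) = [[cos(θ/2), −i·sin(θ/2)], [−i·sin(θ/2), cos(θ/2)]]; θ = 5.416, cos(θ/2) ≈ -0.907462, sin(θ/2) ≈ 0.420134.
With a = amp(|0⟩) = 0.2039 and b = amp(|1⟩) = (0.6923 + 0.6923i):
new amp(|0⟩) = (-0.907462)·a + (-0.420134i)·b = (0.1058 - 0.2909i)
new amp(|1⟩) = (-0.420134i)·a + (-0.907462)·b = (-0.6282 - 0.7139i)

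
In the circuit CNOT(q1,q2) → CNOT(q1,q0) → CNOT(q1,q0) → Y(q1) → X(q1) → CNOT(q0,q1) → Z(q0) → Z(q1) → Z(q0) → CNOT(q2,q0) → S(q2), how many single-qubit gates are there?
6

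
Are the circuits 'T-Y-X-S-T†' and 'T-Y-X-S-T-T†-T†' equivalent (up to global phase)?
Yes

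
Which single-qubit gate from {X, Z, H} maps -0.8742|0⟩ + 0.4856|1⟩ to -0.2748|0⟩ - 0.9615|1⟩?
H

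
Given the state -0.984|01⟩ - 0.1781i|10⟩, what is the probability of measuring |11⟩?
0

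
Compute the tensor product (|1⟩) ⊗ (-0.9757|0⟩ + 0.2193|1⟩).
-0.9757|10⟩ + 0.2193|11⟩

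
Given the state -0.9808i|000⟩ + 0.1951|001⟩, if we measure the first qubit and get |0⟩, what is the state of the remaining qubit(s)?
-0.9808i|00⟩ + 0.1951|01⟩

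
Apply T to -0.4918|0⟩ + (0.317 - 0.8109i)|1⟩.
-0.4918|0⟩ + (0.7975 - 0.3492i)|1⟩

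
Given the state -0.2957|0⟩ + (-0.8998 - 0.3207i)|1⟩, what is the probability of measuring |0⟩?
0.08744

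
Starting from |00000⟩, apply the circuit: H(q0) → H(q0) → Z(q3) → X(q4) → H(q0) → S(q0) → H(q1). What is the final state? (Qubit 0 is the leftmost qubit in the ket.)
1/2|00001⟩ + 1/2|01001⟩ + (1/2)i|10001⟩ + (1/2)i|11001⟩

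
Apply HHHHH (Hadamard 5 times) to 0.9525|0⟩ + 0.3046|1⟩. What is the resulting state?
0.8889|0⟩ + 0.4581|1⟩

H² = I, so H^5 = H: a single Hadamard. With (a, b) = (0.9525, 0.3046), H gives ((a + b)/√2, (a − b)/√2) = (0.8889, 0.4581).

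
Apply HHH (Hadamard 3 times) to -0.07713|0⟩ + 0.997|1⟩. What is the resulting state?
0.6504|0⟩ - 0.7595|1⟩

H² = I, so H^3 = H: a single Hadamard. With (a, b) = (-0.07713, 0.997), H gives ((a + b)/√2, (a − b)/√2) = (0.6504, -0.7595).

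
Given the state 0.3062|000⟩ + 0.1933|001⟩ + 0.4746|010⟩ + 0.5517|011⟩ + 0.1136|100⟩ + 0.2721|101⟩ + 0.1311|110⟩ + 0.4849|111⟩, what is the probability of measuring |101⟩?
0.07404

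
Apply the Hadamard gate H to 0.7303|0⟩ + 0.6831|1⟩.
0.9994|0⟩ + 0.03338|1⟩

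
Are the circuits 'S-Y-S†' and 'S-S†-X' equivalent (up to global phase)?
Yes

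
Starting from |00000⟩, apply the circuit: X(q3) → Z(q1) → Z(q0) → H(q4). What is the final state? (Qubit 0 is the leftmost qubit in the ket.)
1/√2|00010⟩ + 1/√2|00011⟩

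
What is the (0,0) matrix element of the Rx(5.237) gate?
-0.8663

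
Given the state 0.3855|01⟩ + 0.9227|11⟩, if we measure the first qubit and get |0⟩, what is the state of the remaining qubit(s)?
|1⟩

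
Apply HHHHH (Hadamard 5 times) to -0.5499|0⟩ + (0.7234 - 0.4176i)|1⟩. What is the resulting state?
(0.1227 - 0.2953i)|0⟩ + (-0.9004 + 0.2953i)|1⟩

H² = I, so H^5 = H: a single Hadamard. With (a, b) = (-0.5499, (0.7234 - 0.4176i)), H gives ((a + b)/√2, (a − b)/√2) = ((0.1227 - 0.2953i), (-0.9004 + 0.2953i)).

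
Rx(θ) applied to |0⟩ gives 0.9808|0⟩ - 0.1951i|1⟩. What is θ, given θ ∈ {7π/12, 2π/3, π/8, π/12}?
π/8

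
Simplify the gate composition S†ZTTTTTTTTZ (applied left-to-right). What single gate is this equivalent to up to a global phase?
S†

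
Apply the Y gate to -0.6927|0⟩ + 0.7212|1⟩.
-0.7212i|0⟩ - 0.6927i|1⟩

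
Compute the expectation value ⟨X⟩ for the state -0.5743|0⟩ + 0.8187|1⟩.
-0.9404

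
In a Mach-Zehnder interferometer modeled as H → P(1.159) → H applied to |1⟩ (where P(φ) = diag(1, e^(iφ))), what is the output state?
(0.2999 - 0.4582i)|0⟩ + (0.7001 + 0.4582i)|1⟩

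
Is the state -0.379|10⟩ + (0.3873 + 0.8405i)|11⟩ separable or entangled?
Separable

Writing the state as a|00⟩ + b|01⟩ + c|10⟩ + d|11⟩, it is a product state iff ad − bc = 0.
Here (a, b, c, d) = (0, 0, -0.379, (0.3873 + 0.8405i)): ad − bc = (0)(0.3873 + 0.8405i) − (0)(-0.379) = 0, so the state is separable.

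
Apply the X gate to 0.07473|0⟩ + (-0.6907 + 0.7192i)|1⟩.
(-0.6907 + 0.7192i)|0⟩ + 0.07473|1⟩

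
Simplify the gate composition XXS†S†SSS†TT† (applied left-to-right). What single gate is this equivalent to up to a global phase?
S†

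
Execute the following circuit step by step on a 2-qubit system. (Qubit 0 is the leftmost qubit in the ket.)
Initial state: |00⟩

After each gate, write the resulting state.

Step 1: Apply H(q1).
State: 1/√2|00⟩ + 1/√2|01⟩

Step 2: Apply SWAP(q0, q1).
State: 1/√2|00⟩ + 1/√2|10⟩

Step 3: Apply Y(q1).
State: (1/√2)i|01⟩ + (1/√2)i|11⟩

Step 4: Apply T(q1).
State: (-1/2 + (1/2)i)|01⟩ + (-1/2 + (1/2)i)|11⟩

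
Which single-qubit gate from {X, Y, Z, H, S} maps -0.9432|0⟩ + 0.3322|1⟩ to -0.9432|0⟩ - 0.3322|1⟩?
Z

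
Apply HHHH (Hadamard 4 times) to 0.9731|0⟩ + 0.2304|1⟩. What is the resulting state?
0.9731|0⟩ + 0.2304|1⟩

H² = I, so an even number of Hadamards cancels: H^4 = I and the state is unchanged.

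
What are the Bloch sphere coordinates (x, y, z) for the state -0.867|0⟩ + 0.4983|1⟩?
(-0.8641, 0, 0.5034)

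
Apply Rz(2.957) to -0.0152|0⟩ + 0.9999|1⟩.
(-0.001401 + 0.01514i)|0⟩ + (0.09216 + 0.9956i)|1⟩

Rz(2.957) = [[e^(−iθ/2), 0], [0, e^(iθ/2)]] with e^(±iθ/2) = cos(θ/2) ± i·sin(θ/2); θ = 2.957, cos(θ/2) ≈ 0.0921653, sin(θ/2) ≈ 0.995744.
With a = amp(|0⟩) = -0.0152 and b = amp(|1⟩) = 0.9999:
new amp(|0⟩) = (0.0921653 - 0.995744i)·a = (-0.001401 + 0.01514i)
new amp(|1⟩) = (0.0921653 + 0.995744i)·b = (0.09216 + 0.9956i)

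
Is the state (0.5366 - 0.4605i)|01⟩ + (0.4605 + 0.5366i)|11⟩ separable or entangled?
Separable

Writing the state as a|00⟩ + b|01⟩ + c|10⟩ + d|11⟩, it is a product state iff ad − bc = 0.
Here (a, b, c, d) = (0, (0.5366 - 0.4605i), 0, (0.4605 + 0.5366i)): ad − bc = (0)(0.4605 + 0.5366i) − (0.5366 - 0.4605i)(0) = 0, so the state is separable.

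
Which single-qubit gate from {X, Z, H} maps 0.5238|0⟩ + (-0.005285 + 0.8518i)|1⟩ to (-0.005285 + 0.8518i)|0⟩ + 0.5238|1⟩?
X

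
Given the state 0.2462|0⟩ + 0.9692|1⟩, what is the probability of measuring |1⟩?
0.9393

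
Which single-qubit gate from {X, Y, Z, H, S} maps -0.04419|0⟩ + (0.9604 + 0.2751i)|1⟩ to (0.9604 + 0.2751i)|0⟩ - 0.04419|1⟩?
X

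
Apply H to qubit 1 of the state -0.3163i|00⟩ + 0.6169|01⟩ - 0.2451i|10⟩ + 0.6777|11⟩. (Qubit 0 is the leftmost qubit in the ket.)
(0.4362 - 0.2237i)|00⟩ + (-0.4362 - 0.2237i)|01⟩ + (0.4792 - 0.1733i)|10⟩ + (-0.4792 - 0.1733i)|11⟩

H on qubit 1 mixes each pair of kets that differ only in qubit 1: amplitudes (a, b) of (|…0…⟩, |…1…⟩) become ((a + b)/√2, (a − b)/√2). Kets absent from the input have amplitude 0.
(|00⟩, |01⟩): (a, b) = (-0.3163i, 0.6169) → ((0.4362 - 0.2237i), (-0.4362 - 0.2237i))
(|10⟩, |11⟩): (a, b) = (-0.2451i, 0.6777) → ((0.4792 - 0.1733i), (-0.4792 - 0.1733i))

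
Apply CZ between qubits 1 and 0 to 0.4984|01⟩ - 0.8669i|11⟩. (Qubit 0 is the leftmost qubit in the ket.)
0.4984|01⟩ + 0.8669i|11⟩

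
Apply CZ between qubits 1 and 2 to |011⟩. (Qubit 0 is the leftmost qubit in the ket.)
-|011⟩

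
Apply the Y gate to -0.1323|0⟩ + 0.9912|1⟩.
-0.9912i|0⟩ - 0.1323i|1⟩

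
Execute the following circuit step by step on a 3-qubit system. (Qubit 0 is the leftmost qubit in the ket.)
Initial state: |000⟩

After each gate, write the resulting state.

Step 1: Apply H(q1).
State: 1/√2|000⟩ + 1/√2|010⟩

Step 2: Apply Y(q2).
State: (1/√2)i|001⟩ + (1/√2)i|011⟩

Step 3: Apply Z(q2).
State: -(1/√2)i|001⟩ - (1/√2)i|011⟩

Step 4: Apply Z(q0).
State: -(1/√2)i|001⟩ - (1/√2)i|011⟩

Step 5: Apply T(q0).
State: -(1/√2)i|001⟩ - (1/√2)i|011⟩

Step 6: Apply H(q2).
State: -(1/2)i|000⟩ + (1/2)i|001⟩ - (1/2)i|010⟩ + (1/2)i|011⟩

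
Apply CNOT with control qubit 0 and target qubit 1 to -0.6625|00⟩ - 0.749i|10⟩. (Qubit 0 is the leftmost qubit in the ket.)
-0.6625|00⟩ - 0.749i|11⟩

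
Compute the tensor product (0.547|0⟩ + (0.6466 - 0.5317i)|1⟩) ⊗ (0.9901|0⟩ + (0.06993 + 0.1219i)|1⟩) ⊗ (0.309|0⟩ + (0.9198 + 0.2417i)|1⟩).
0.1673|000⟩ + (0.4981 + 0.1309i)|001⟩ + (0.01182 + 0.0206i)|010⟩ + (0.01907 + 0.07058i)|011⟩ + (0.1978 - 0.1627i)|100⟩ + (0.7161 - 0.3295i)|101⟩ + (0.034 + 0.01287i)|110⟩ + (0.09114 + 0.06489i)|111⟩

amp(|b₁b₂…⟩) = product of the factor amplitudes for bits b₁, b₂, …; only kets whose every factor amplitude is nonzero survive.
|000⟩: (0.547)(0.9901)(0.309) = 0.1673
|001⟩: (0.547)(0.9901)(0.9198 + 0.2417i) = (0.4981 + 0.1309i)
|010⟩: (0.547)(0.06993 + 0.1219i)(0.309) = (0.01182 + 0.0206i)
|011⟩: (0.547)(0.06993 + 0.1219i)(0.9198 + 0.2417i) = (0.01907 + 0.07058i)
|100⟩: (0.6466 - 0.5317i)(0.9901)(0.309) = (0.1978 - 0.1627i)
|101⟩: (0.6466 - 0.5317i)(0.9901)(0.9198 + 0.2417i) = (0.7161 - 0.3295i)
|110⟩: (0.6466 - 0.5317i)(0.06993 + 0.1219i)(0.309) = (0.034 + 0.01287i)
|111⟩: (0.6466 - 0.5317i)(0.06993 + 0.1219i)(0.9198 + 0.2417i) = (0.09114 + 0.06489i)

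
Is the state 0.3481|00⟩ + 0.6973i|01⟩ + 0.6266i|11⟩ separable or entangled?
Entangled

Writing the state as a|00⟩ + b|01⟩ + c|10⟩ + d|11⟩, it is a product state iff ad − bc = 0.
Here (a, b, c, d) = (0.3481, 0.6973i, 0, 0.6266i): ad − bc = (0.3481)(0.6266i) − (0.6973i)(0) = 0.2181i ≠ 0, so the state is entangled.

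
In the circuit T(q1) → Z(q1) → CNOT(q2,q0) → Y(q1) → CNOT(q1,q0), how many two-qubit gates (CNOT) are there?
2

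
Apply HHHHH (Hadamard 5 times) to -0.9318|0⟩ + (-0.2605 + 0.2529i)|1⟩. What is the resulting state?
(-0.8431 + 0.1788i)|0⟩ + (-0.4747 - 0.1788i)|1⟩

H² = I, so H^5 = H: a single Hadamard. With (a, b) = (-0.9318, (-0.2605 + 0.2529i)), H gives ((a + b)/√2, (a − b)/√2) = ((-0.8431 + 0.1788i), (-0.4747 - 0.1788i)).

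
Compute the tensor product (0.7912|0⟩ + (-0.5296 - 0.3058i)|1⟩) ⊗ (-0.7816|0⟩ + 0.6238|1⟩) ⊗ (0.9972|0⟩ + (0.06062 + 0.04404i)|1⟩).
-0.6167|000⟩ + (-0.03749 - 0.02723i)|001⟩ + 0.4922|010⟩ + (0.02992 + 0.02174i)|011⟩ + (0.4128 + 0.2383i)|100⟩ + (0.01457 + 0.03272i)|101⟩ + (-0.3294 - 0.1902i)|110⟩ + (-0.01163 - 0.02611i)|111⟩

amp(|b₁b₂…⟩) = product of the factor amplitudes for bits b₁, b₂, …; only kets whose every factor amplitude is nonzero survive.
|000⟩: (0.7912)(-0.7816)(0.9972) = -0.6167
|001⟩: (0.7912)(-0.7816)(0.06062 + 0.04404i) = (-0.03749 - 0.02723i)
|010⟩: (0.7912)(0.6238)(0.9972) = 0.4922
|011⟩: (0.7912)(0.6238)(0.06062 + 0.04404i) = (0.02992 + 0.02174i)
|100⟩: (-0.5296 - 0.3058i)(-0.7816)(0.9972) = (0.4128 + 0.2383i)
|101⟩: (-0.5296 - 0.3058i)(-0.7816)(0.06062 + 0.04404i) = (0.01457 + 0.03272i)
|110⟩: (-0.5296 - 0.3058i)(0.6238)(0.9972) = (-0.3294 - 0.1902i)
|111⟩: (-0.5296 - 0.3058i)(0.6238)(0.06062 + 0.04404i) = (-0.01163 - 0.02611i)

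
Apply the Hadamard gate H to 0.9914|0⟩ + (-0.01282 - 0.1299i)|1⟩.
(0.692 - 0.09185i)|0⟩ + (0.7101 + 0.09185i)|1⟩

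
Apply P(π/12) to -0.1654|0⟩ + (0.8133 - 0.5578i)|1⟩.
-0.1654|0⟩ + (0.93 - 0.3283i)|1⟩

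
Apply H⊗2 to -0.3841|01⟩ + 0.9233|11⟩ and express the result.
0.2696|00⟩ - 0.2696|01⟩ - 0.6537|10⟩ + 0.6537|11⟩

H⊗2 gives amp(|y⟩) = (1/2) Σ_x (−1)^(x·y) amp(|x⟩), where x·y is the number of positions in which both x and y have a 1.
|00⟩: (-0.3841 + 0.9233)/2 = 0.2696
|01⟩: (0.3841 - 0.9233)/2 = -0.2696
|10⟩: (-0.3841 - 0.9233)/2 = -0.6537
|11⟩: (0.3841 + 0.9233)/2 = 0.6537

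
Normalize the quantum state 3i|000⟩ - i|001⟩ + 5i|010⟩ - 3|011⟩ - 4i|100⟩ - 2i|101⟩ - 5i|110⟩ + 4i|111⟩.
0.2928i|000⟩ - 0.09759i|001⟩ + 0.488i|010⟩ - 0.2928|011⟩ - 0.3904i|100⟩ - 0.1952i|101⟩ - 0.488i|110⟩ + 0.3904i|111⟩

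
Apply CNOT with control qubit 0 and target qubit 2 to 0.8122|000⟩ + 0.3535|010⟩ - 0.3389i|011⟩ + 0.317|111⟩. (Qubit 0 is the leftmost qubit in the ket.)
0.8122|000⟩ + 0.3535|010⟩ - 0.3389i|011⟩ + 0.317|110⟩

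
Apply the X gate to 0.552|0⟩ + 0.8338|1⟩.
0.8338|0⟩ + 0.552|1⟩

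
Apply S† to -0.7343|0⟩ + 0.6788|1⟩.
-0.7343|0⟩ - 0.6788i|1⟩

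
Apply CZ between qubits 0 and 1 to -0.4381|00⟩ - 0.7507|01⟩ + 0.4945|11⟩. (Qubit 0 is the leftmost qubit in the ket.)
-0.4381|00⟩ - 0.7507|01⟩ - 0.4945|11⟩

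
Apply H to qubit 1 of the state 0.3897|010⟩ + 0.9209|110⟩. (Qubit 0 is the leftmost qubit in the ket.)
0.2756|000⟩ - 0.2756|010⟩ + 0.6512|100⟩ - 0.6512|110⟩

H on qubit 1 mixes each pair of kets that differ only in qubit 1: amplitudes (a, b) of (|…0…⟩, |…1…⟩) become ((a + b)/√2, (a − b)/√2). Kets absent from the input have amplitude 0.
(|000⟩, |010⟩): (a, b) = (0, 0.3897) → (0.2756, -0.2756)
(|100⟩, |110⟩): (a, b) = (0, 0.9209) → (0.6512, -0.6512)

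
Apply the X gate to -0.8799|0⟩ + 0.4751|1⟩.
0.4751|0⟩ - 0.8799|1⟩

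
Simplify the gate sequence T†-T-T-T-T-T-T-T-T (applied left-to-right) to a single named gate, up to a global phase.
T†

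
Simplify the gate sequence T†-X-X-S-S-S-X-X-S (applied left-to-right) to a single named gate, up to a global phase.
T†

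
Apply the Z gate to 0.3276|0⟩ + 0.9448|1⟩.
0.3276|0⟩ - 0.9448|1⟩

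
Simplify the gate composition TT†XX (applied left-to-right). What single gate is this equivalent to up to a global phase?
I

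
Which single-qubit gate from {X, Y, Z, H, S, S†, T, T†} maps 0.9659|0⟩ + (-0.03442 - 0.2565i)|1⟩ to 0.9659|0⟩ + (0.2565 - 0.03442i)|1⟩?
S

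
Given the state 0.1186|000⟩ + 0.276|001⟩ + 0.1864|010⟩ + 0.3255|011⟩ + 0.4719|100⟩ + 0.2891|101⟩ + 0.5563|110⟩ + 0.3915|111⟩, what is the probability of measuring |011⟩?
0.106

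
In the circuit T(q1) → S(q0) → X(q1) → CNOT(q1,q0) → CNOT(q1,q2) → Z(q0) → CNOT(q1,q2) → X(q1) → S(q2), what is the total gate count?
9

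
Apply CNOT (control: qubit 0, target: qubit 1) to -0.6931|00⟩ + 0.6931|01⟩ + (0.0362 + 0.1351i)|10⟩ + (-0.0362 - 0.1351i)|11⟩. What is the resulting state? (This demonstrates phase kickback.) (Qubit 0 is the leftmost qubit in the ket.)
-0.6931|00⟩ + 0.6931|01⟩ + (-0.0362 - 0.1351i)|10⟩ + (0.0362 + 0.1351i)|11⟩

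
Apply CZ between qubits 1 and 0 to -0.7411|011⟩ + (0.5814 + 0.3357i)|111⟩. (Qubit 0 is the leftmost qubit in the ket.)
-0.7411|011⟩ + (-0.5814 - 0.3357i)|111⟩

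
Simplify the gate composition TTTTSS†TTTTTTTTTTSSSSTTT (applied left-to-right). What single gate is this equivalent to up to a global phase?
T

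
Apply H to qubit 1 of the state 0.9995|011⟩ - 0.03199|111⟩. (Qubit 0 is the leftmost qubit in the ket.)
0.7068|001⟩ - 0.7068|011⟩ - 0.02262|101⟩ + 0.02262|111⟩

H on qubit 1 mixes each pair of kets that differ only in qubit 1: amplitudes (a, b) of (|…0…⟩, |…1…⟩) become ((a + b)/√2, (a − b)/√2). Kets absent from the input have amplitude 0.
(|001⟩, |011⟩): (a, b) = (0, 0.9995) → (0.7068, -0.7068)
(|101⟩, |111⟩): (a, b) = (0, -0.03199) → (-0.02262, 0.02262)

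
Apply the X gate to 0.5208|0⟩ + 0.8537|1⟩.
0.8537|0⟩ + 0.5208|1⟩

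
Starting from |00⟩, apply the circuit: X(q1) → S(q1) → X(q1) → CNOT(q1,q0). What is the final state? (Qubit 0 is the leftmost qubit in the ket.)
i|00⟩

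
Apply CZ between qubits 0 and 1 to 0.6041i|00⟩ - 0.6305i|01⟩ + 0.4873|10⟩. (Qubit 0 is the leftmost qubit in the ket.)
0.6041i|00⟩ - 0.6305i|01⟩ + 0.4873|10⟩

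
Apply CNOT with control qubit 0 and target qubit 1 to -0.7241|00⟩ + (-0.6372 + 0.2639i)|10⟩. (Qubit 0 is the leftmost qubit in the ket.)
-0.7241|00⟩ + (-0.6372 + 0.2639i)|11⟩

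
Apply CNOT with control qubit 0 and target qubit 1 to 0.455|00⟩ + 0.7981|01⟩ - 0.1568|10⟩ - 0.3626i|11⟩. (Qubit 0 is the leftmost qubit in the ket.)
0.455|00⟩ + 0.7981|01⟩ - 0.3626i|10⟩ - 0.1568|11⟩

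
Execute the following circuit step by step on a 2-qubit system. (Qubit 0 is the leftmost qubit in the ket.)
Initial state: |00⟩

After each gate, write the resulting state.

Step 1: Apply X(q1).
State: |01⟩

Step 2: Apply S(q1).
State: i|01⟩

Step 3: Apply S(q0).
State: i|01⟩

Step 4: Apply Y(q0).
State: -|11⟩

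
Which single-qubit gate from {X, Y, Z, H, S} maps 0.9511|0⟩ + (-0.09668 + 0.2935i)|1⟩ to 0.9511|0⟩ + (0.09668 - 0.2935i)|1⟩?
Z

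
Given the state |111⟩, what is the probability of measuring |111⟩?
1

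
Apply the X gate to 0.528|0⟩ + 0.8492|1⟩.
0.8492|0⟩ + 0.528|1⟩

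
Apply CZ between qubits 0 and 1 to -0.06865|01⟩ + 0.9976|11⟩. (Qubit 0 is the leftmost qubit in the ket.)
-0.06865|01⟩ - 0.9976|11⟩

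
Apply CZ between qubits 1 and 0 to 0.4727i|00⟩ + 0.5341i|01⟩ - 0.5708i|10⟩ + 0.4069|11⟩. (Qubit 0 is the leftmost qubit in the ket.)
0.4727i|00⟩ + 0.5341i|01⟩ - 0.5708i|10⟩ - 0.4069|11⟩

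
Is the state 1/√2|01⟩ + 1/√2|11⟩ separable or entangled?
Separable

Writing the state as a|00⟩ + b|01⟩ + c|10⟩ + d|11⟩, it is a product state iff ad − bc = 0.
Here (a, b, c, d) = (0, 1/√2, 0, 1/√2): ad − bc = (0)(1/√2) − (1/√2)(0) = 0, so the state is separable.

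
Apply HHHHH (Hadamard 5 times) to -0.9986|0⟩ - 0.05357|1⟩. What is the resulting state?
-0.744|0⟩ - 0.6682|1⟩

H² = I, so H^5 = H: a single Hadamard. With (a, b) = (-0.9986, -0.05357), H gives ((a + b)/√2, (a − b)/√2) = (-0.744, -0.6682).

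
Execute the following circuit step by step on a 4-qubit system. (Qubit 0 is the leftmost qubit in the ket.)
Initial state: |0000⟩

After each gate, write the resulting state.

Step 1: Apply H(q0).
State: 1/√2|0000⟩ + 1/√2|1000⟩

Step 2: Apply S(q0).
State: 1/√2|0000⟩ + (1/√2)i|1000⟩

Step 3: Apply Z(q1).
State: 1/√2|0000⟩ + (1/√2)i|1000⟩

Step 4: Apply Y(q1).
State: (1/√2)i|0100⟩ - 1/√2|1100⟩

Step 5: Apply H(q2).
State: (1/2)i|0100⟩ + (1/2)i|0110⟩ - 1/2|1100⟩ - 1/2|1110⟩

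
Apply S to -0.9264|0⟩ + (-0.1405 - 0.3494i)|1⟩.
-0.9264|0⟩ + (0.3494 - 0.1405i)|1⟩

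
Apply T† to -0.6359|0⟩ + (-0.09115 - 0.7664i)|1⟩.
-0.6359|0⟩ + (-0.6064 - 0.4775i)|1⟩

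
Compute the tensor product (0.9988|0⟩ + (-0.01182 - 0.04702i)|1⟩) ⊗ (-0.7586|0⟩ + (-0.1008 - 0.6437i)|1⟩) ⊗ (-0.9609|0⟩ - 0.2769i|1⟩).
0.7281|000⟩ + 0.2098i|001⟩ + (0.09674 + 0.6178i)|010⟩ + (-0.178 + 0.02788i)|011⟩ + (-0.008616 - 0.03427i)|100⟩ + (0.009877 - 0.002483i)|101⟩ + (0.02794 - 0.01187i)|110⟩ + (0.003419 + 0.008051i)|111⟩

amp(|b₁b₂…⟩) = product of the factor amplitudes for bits b₁, b₂, …; only kets whose every factor amplitude is nonzero survive.
|000⟩: (0.9988)(-0.7586)(-0.9609) = 0.7281
|001⟩: (0.9988)(-0.7586)(-0.2769i) = 0.2098i
|010⟩: (0.9988)(-0.1008 - 0.6437i)(-0.9609) = (0.09674 + 0.6178i)
|011⟩: (0.9988)(-0.1008 - 0.6437i)(-0.2769i) = (-0.178 + 0.02788i)
|100⟩: (-0.01182 - 0.04702i)(-0.7586)(-0.9609) = (-0.008616 - 0.03427i)
|101⟩: (-0.01182 - 0.04702i)(-0.7586)(-0.2769i) = (0.009877 - 0.002483i)
|110⟩: (-0.01182 - 0.04702i)(-0.1008 - 0.6437i)(-0.9609) = (0.02794 - 0.01187i)
|111⟩: (-0.01182 - 0.04702i)(-0.1008 - 0.6437i)(-0.2769i) = (0.003419 + 0.008051i)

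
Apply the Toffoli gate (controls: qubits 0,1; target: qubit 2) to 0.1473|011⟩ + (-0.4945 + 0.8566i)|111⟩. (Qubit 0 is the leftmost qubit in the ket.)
0.1473|011⟩ + (-0.4945 + 0.8566i)|110⟩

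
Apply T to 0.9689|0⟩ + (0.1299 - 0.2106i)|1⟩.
0.9689|0⟩ + (0.2408 - 0.05706i)|1⟩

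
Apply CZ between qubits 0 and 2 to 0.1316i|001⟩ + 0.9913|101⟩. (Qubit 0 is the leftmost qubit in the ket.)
0.1316i|001⟩ - 0.9913|101⟩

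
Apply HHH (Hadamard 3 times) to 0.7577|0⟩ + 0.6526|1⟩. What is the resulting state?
0.9972|0⟩ + 0.07432|1⟩

H² = I, so H^3 = H: a single Hadamard. With (a, b) = (0.7577, 0.6526), H gives ((a + b)/√2, (a − b)/√2) = (0.9972, 0.07432).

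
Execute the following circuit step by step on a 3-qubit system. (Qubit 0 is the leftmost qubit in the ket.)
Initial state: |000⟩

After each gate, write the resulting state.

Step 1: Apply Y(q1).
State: i|010⟩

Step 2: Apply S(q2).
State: i|010⟩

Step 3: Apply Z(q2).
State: i|010⟩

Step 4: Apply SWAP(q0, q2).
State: i|010⟩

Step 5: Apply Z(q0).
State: i|010⟩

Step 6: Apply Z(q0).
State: i|010⟩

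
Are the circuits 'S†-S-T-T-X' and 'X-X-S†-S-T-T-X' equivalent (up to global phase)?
Yes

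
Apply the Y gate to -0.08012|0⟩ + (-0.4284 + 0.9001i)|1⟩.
(0.9001 + 0.4284i)|0⟩ - 0.08012i|1⟩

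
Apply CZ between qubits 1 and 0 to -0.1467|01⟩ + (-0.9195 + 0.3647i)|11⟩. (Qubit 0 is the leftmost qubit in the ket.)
-0.1467|01⟩ + (0.9195 - 0.3647i)|11⟩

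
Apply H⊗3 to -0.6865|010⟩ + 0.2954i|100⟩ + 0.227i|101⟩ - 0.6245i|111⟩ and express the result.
(-0.2427 - 0.0361i)|000⟩ + (-0.2427 + 0.245i)|001⟩ + (0.2427 + 0.4055i)|010⟩ + (0.2427 - 0.1966i)|011⟩ + (-0.2427 + 0.0361i)|100⟩ + (-0.2427 - 0.245i)|101⟩ + (0.2427 - 0.4055i)|110⟩ + (0.2427 + 0.1966i)|111⟩

H⊗3 gives amp(|y⟩) = (1/2√2) Σ_x (−1)^(x·y) amp(|x⟩), where x·y is the number of positions in which both x and y have a 1.
|000⟩: (-0.6865 + 0.2954i + 0.227i - 0.6245i)/(2√2) = (-0.2427 - 0.0361i)
|001⟩: (-0.6865 + 0.2954i - 0.227i + 0.6245i)/(2√2) = (-0.2427 + 0.245i)
|010⟩: (0.6865 + 0.2954i + 0.227i + 0.6245i)/(2√2) = (0.2427 + 0.4055i)
|011⟩: (0.6865 + 0.2954i - 0.227i - 0.6245i)/(2√2) = (0.2427 - 0.1966i)
|100⟩: (-0.6865 - 0.2954i - 0.227i + 0.6245i)/(2√2) = (-0.2427 + 0.0361i)
|101⟩: (-0.6865 - 0.2954i + 0.227i - 0.6245i)/(2√2) = (-0.2427 - 0.245i)
|110⟩: (0.6865 - 0.2954i - 0.227i - 0.6245i)/(2√2) = (0.2427 - 0.4055i)
|111⟩: (0.6865 - 0.2954i + 0.227i + 0.6245i)/(2√2) = (0.2427 + 0.1966i)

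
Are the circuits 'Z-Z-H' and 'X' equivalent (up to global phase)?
No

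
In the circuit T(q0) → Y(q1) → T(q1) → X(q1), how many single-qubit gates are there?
4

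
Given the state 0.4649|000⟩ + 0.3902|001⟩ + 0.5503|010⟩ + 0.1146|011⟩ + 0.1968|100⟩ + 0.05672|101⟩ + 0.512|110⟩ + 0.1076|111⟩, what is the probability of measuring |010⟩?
0.3028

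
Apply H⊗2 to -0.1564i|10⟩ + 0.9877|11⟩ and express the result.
(0.4939 - 0.0782i)|00⟩ + (-0.4939 - 0.0782i)|01⟩ + (-0.4939 + 0.0782i)|10⟩ + (0.4939 + 0.0782i)|11⟩

H⊗2 gives amp(|y⟩) = (1/2) Σ_x (−1)^(x·y) amp(|x⟩), where x·y is the number of positions in which both x and y have a 1.
|00⟩: (-0.1564i + 0.9877)/2 = (0.4939 - 0.0782i)
|01⟩: (-0.1564i - 0.9877)/2 = (-0.4939 - 0.0782i)
|10⟩: (0.1564i - 0.9877)/2 = (-0.4939 + 0.0782i)
|11⟩: (0.1564i + 0.9877)/2 = (0.4939 + 0.0782i)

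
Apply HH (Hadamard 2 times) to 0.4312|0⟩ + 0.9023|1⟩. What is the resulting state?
0.4312|0⟩ + 0.9023|1⟩

H² = I, so an even number of Hadamards cancels: H^2 = I and the state is unchanged.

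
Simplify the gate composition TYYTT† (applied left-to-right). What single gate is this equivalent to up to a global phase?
T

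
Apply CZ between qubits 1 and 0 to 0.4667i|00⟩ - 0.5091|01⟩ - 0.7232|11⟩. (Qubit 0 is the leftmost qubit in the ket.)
0.4667i|00⟩ - 0.5091|01⟩ + 0.7232|11⟩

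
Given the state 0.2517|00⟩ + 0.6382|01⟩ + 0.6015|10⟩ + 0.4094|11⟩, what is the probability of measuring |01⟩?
0.4073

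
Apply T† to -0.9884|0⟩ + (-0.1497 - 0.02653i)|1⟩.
-0.9884|0⟩ + (-0.1246 + 0.08709i)|1⟩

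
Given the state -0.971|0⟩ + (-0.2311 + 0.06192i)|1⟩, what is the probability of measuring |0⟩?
0.9428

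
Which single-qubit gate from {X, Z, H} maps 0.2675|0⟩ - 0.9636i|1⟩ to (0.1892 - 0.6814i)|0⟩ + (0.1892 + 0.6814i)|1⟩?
H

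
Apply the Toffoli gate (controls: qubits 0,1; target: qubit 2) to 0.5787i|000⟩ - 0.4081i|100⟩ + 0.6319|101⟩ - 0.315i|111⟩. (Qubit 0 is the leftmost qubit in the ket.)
0.5787i|000⟩ - 0.4081i|100⟩ + 0.6319|101⟩ - 0.315i|110⟩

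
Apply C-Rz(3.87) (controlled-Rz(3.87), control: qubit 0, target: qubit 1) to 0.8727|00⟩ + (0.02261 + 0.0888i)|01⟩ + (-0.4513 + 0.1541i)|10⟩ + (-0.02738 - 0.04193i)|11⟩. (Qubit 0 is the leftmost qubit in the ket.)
0.8727|00⟩ + (0.02261 + 0.0888i)|01⟩ + (0.3047 + 0.3668i)|10⟩ + (0.04893 - 0.01065i)|11⟩

C-Rz(3.87) leaves the control-|0⟩ kets |00⟩, |01⟩ unchanged and applies Rz(3.87) to qubit 1 on the control-|1⟩ pair (|10⟩, |11⟩).
Rz(3.87) = [[e^(−iθ/2), 0], [0, e^(iθ/2)]] with e^(±iθ/2) = cos(θ/2) ± i·sin(θ/2); θ = 3.87, cos(θ/2) ≈ -0.356205, sin(θ/2) ≈ 0.934408.
With a = amp(|10⟩) = (-0.4513 + 0.1541i) and b = amp(|11⟩) = (-0.02738 - 0.04193i):
new amp(|10⟩) = (-0.356205 - 0.934408i)·a = (0.3047 + 0.3668i)
new amp(|11⟩) = (-0.356205 + 0.934408i)·b = (0.04893 - 0.01065i)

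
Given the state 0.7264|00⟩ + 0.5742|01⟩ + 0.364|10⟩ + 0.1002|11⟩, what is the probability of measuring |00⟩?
0.5277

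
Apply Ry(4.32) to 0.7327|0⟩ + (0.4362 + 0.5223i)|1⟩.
(-0.7698 - 0.4342i)|0⟩ + (0.3668 - 0.2902i)|1⟩

Ry(4.32) = [[cos(θ/2), −sin(θ/2)], [sin(θ/2), cos(θ/2)]]; θ = 4.32, cos(θ/2) ≈ -0.555699, sin(θ/2) ≈ 0.831383.
With a = amp(|0⟩) = 0.7327 and b = amp(|1⟩) = (0.4362 + 0.5223i):
new amp(|0⟩) = (-0.555699)·a + (-0.831383)·b = (-0.7698 - 0.4342i)
new amp(|1⟩) = (0.831383)·a + (-0.555699)·b = (0.3668 - 0.2902i)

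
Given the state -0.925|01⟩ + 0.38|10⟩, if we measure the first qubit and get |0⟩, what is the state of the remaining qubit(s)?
-|1⟩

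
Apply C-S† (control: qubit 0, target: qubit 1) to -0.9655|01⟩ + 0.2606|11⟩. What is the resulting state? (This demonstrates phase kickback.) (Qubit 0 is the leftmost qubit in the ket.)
-0.9655|01⟩ - 0.2606i|11⟩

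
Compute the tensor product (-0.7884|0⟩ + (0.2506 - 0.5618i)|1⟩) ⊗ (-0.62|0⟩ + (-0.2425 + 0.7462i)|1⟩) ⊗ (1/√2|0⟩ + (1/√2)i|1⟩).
0.3456|000⟩ + 0.3456i|001⟩ + (0.1352 - 0.416i)|010⟩ + (0.416 + 0.1352i)|011⟩ + (-0.1099 + 0.2463i)|100⟩ + (-0.2463 - 0.1099i)|101⟩ + (0.2535 + 0.2286i)|110⟩ + (-0.2286 + 0.2535i)|111⟩

amp(|b₁b₂…⟩) = product of the factor amplitudes for bits b₁, b₂, …; only kets whose every factor amplitude is nonzero survive.
|000⟩: (-0.7884)(-0.62)(1/√2) = 0.3456
|001⟩: (-0.7884)(-0.62)((1/√2)i) = 0.3456i
|010⟩: (-0.7884)(-0.2425 + 0.7462i)(1/√2) = (0.1352 - 0.416i)
|011⟩: (-0.7884)(-0.2425 + 0.7462i)((1/√2)i) = (0.416 + 0.1352i)
|100⟩: (0.2506 - 0.5618i)(-0.62)(1/√2) = (-0.1099 + 0.2463i)
|101⟩: (0.2506 - 0.5618i)(-0.62)((1/√2)i) = (-0.2463 - 0.1099i)
|110⟩: (0.2506 - 0.5618i)(-0.2425 + 0.7462i)(1/√2) = (0.2535 + 0.2286i)
|111⟩: (0.2506 - 0.5618i)(-0.2425 + 0.7462i)((1/√2)i) = (-0.2286 + 0.2535i)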